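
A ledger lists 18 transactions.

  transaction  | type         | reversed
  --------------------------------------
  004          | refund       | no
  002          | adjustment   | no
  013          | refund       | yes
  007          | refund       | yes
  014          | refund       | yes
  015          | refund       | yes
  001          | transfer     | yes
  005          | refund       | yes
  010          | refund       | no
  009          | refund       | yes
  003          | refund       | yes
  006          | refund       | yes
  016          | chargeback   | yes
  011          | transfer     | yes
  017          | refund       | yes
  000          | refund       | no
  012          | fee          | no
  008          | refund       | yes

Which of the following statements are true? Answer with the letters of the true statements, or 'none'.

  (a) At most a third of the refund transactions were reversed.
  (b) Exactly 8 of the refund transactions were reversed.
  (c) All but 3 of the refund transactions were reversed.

(c)

|A| = 13, |A ∩ B| = 10, |A ∖ B| = 3.
(a) |A ∩ B| / |A| ≤ 1/3: fails.
(b) |A ∩ B| = 8: fails.
(c) |A ∖ B| = 3: holds.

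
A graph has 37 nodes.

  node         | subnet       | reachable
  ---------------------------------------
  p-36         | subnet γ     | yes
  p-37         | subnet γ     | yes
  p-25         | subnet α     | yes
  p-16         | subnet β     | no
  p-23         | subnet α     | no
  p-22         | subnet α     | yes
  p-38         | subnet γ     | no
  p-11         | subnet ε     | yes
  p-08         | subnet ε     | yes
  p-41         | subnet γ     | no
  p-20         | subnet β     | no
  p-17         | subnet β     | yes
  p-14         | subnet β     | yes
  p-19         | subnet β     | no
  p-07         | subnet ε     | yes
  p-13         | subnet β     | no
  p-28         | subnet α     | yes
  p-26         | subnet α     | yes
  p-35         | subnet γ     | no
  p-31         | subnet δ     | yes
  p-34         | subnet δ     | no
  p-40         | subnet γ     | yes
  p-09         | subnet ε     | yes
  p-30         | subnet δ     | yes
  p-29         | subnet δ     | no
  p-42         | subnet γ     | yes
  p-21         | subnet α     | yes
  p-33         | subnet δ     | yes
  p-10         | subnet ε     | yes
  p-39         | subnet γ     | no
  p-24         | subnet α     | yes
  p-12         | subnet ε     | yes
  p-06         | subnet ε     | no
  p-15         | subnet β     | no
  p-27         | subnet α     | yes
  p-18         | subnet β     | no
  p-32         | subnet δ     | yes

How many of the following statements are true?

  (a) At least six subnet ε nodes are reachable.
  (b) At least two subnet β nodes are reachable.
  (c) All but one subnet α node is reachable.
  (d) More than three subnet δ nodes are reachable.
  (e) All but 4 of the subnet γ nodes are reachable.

5

(a) subnet ε: |A| = 7, |A ∩ B| = 6; needs |A ∩ B| ≥ 6 — true.
(b) subnet β: |A| = 8, |A ∩ B| = 2; needs |A ∩ B| ≥ 2 — true.
(c) subnet α: |A| = 8, |A ∩ B| = 7; needs |A ∖ B| = 1 — true.
(d) subnet δ: |A| = 6, |A ∩ B| = 4; needs |A ∩ B| > 3 — true.
(e) subnet γ: |A| = 8, |A ∩ B| = 4; needs |A ∖ B| = 4 — true.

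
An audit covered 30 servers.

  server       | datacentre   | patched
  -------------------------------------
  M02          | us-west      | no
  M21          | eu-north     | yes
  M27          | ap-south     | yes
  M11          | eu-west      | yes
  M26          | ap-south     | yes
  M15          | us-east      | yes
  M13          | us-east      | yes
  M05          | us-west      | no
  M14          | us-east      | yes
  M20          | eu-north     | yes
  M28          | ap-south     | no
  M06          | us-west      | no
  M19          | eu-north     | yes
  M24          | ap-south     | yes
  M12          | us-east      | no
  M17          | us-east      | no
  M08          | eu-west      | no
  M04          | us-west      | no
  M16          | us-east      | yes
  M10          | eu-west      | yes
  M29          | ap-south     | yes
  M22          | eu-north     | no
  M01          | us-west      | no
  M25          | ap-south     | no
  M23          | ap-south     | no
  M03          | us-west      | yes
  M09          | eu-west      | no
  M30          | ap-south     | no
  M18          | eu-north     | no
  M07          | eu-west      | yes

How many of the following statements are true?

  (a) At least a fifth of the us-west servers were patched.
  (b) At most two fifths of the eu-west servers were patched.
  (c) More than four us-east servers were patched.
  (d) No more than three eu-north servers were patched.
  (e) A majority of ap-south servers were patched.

(a) us-west: |A| = 6, |A ∩ B| = 1; needs |A ∩ B| / |A| ≥ 1/5 — false.
(b) eu-west: |A| = 5, |A ∩ B| = 3; needs |A ∩ B| / |A| ≤ 2/5 — false.
(c) us-east: |A| = 6, |A ∩ B| = 4; needs |A ∩ B| > 4 — false.
(d) eu-north: |A| = 5, |A ∩ B| = 3; needs |A ∩ B| ≤ 3 — true.
(e) ap-south: |A| = 8, |A ∩ B| = 4; needs |A ∩ B| > |A ∖ B| — false.

1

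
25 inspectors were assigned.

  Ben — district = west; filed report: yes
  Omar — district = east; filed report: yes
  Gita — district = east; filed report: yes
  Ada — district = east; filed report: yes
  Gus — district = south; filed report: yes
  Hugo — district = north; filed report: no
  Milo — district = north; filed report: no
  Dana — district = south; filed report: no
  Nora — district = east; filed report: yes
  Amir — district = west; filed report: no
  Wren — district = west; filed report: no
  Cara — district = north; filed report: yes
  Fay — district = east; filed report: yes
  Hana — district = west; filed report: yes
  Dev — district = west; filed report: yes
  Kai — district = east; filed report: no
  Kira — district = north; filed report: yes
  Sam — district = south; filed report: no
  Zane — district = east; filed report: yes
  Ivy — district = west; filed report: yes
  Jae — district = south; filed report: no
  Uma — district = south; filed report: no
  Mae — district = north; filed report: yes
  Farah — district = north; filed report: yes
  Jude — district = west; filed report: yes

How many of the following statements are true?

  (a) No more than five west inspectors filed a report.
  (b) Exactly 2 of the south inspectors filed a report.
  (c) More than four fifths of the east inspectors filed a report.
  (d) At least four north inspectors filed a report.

(a) west: |A| = 7, |A ∩ B| = 5; needs |A ∩ B| ≤ 5 — true.
(b) south: |A| = 5, |A ∩ B| = 1; needs |A ∩ B| = 2 — false.
(c) east: |A| = 7, |A ∩ B| = 6; needs |A ∩ B| / |A| > 4/5 — true.
(d) north: |A| = 6, |A ∩ B| = 4; needs |A ∩ B| ≥ 4 — true.

3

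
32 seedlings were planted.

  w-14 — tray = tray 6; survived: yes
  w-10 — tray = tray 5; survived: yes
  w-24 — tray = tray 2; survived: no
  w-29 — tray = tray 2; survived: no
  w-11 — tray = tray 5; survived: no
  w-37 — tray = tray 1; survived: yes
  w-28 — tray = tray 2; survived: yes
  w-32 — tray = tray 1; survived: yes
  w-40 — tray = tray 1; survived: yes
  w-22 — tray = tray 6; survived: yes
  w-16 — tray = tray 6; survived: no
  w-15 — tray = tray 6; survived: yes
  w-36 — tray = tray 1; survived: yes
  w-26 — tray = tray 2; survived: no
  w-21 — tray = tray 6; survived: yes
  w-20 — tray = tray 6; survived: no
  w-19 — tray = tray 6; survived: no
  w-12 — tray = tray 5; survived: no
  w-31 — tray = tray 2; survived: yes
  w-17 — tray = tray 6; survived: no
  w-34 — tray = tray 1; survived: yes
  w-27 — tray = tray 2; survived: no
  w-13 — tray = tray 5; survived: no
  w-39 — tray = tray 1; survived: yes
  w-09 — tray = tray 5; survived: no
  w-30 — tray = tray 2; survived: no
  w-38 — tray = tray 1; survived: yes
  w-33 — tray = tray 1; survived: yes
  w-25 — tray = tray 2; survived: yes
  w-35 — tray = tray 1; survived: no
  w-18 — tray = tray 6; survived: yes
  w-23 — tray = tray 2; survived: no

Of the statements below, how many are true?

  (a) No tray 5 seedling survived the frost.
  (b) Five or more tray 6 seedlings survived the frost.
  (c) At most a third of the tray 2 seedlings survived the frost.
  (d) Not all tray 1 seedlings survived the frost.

(a) tray 5: |A| = 5, |A ∩ B| = 1; needs A ∩ B = ∅ (|A ∩ B| = 0) — false.
(b) tray 6: |A| = 9, |A ∩ B| = 5; needs |A ∩ B| ≥ 5 — true.
(c) tray 2: |A| = 9, |A ∩ B| = 3; needs |A ∩ B| / |A| ≤ 1/3 — true.
(d) tray 1: |A| = 9, |A ∩ B| = 8; needs A ⊄ B (|A ∖ B| ≥ 1) — true.

3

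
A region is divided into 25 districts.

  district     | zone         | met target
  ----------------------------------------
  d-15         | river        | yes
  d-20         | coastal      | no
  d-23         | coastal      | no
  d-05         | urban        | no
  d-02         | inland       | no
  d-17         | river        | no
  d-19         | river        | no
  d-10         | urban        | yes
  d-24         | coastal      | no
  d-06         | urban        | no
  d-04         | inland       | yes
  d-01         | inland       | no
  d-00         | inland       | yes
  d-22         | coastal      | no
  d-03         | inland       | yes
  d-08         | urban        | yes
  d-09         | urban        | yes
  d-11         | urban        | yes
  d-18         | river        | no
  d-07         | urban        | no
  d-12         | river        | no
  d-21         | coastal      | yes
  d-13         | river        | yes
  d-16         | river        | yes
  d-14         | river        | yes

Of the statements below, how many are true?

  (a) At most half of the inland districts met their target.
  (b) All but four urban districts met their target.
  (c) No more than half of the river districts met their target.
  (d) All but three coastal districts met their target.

(a) inland: |A| = 5, |A ∩ B| = 3; needs |A ∩ B| ≤ |A ∖ B| — false.
(b) urban: |A| = 7, |A ∩ B| = 4; needs |A ∖ B| = 4 — false.
(c) river: |A| = 8, |A ∩ B| = 4; needs |A ∩ B| ≤ |A ∖ B| — true.
(d) coastal: |A| = 5, |A ∩ B| = 1; needs |A ∖ B| = 3 — false.

1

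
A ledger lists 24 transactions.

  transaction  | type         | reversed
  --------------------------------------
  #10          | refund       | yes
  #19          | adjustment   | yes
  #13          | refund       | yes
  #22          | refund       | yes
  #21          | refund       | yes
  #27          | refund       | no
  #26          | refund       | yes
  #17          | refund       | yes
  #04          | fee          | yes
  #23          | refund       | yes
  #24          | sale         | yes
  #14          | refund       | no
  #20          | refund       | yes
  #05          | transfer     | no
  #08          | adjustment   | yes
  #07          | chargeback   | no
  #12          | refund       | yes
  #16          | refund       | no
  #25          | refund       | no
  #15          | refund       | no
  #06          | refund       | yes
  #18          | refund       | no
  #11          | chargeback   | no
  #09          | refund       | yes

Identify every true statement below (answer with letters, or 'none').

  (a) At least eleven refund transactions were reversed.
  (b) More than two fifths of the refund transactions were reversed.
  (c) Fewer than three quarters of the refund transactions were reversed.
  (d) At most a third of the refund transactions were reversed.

(a), (b), (c)

|A| = 17, |A ∩ B| = 11, |A ∖ B| = 6.
(a) |A ∩ B| ≥ 11: holds.
(b) |A ∩ B| / |A| > 2/5: holds.
(c) |A ∩ B| / |A| < 3/4: holds.
(d) |A ∩ B| / |A| ≤ 1/3: fails.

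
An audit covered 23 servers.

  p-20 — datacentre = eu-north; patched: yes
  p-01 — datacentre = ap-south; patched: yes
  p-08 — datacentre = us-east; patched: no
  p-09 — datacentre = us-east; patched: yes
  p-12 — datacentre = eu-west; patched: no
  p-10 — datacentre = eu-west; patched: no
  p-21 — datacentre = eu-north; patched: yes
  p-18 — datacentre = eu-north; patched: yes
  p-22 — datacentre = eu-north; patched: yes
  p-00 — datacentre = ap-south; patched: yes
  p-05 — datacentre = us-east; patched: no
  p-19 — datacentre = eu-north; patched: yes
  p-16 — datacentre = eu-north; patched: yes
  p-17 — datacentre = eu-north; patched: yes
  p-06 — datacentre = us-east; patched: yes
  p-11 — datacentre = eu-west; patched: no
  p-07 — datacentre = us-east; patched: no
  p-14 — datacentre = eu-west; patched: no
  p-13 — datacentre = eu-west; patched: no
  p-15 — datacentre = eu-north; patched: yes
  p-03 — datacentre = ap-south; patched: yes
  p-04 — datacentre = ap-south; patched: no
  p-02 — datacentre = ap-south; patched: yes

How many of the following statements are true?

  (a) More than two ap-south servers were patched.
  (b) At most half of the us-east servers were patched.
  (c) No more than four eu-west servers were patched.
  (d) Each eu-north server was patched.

4

(a) ap-south: |A| = 5, |A ∩ B| = 4; needs |A ∩ B| > 2 — true.
(b) us-east: |A| = 5, |A ∩ B| = 2; needs |A ∩ B| ≤ |A ∖ B| — true.
(c) eu-west: |A| = 5, |A ∩ B| = 0; needs |A ∩ B| ≤ 4 — true.
(d) eu-north: |A| = 8, |A ∩ B| = 8; needs A ⊆ B, i.e. every element of A is in B (|A ∖ B| = 0) — true.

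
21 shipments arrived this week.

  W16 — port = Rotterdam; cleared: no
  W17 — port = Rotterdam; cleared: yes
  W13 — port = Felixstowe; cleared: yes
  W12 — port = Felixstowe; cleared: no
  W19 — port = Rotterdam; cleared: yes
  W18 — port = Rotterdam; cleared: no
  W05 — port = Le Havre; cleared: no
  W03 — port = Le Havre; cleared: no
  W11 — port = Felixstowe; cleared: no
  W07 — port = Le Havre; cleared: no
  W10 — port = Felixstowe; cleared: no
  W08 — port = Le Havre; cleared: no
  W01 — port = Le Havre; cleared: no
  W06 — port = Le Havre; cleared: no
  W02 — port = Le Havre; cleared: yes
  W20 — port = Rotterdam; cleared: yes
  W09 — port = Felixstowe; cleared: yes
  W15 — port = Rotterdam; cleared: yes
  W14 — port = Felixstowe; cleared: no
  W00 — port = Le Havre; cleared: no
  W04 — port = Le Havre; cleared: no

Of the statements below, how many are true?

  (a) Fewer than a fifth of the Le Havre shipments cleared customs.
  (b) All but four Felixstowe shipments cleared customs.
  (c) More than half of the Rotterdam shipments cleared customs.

(a) Le Havre: |A| = 9, |A ∩ B| = 1; needs |A ∩ B| / |A| < 1/5 — true.
(b) Felixstowe: |A| = 6, |A ∩ B| = 2; needs |A ∖ B| = 4 — true.
(c) Rotterdam: |A| = 6, |A ∩ B| = 4; needs |A ∩ B| > |A ∖ B| — true.

3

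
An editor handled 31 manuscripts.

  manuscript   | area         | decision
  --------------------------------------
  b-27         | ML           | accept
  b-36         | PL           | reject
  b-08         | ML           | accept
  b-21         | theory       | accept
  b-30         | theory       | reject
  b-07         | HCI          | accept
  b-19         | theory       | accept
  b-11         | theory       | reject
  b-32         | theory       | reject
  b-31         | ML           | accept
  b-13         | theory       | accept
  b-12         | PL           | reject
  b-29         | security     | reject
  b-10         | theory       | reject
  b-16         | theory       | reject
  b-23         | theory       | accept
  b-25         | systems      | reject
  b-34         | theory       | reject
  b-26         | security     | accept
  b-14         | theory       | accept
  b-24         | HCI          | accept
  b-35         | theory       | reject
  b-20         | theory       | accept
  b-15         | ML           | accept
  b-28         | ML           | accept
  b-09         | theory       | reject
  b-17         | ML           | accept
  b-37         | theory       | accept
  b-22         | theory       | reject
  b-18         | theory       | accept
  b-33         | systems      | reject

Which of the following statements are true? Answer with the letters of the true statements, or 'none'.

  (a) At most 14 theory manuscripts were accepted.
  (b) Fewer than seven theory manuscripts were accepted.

(a)

|A| = 17, |A ∩ B| = 8, |A ∖ B| = 9.
(a) |A ∩ B| ≤ 14: holds.
(b) |A ∩ B| < 7: fails.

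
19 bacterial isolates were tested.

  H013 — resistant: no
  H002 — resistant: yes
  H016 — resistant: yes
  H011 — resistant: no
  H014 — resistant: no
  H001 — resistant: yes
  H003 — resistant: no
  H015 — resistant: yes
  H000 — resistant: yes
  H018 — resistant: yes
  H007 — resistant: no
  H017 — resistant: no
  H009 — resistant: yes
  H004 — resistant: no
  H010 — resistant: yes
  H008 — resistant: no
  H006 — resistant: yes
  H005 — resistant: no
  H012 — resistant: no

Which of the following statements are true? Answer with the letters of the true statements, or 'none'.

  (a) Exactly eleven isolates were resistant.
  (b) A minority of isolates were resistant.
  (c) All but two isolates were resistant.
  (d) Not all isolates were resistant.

|A| = 19, |A ∩ B| = 9, |A ∖ B| = 10.
(a) |A ∩ B| = 11: fails.
(b) |A ∩ B| < |A ∖ B|: holds.
(c) |A ∖ B| = 2: fails.
(d) A ⊄ B (|A ∖ B| ≥ 1): holds.

(b), (d)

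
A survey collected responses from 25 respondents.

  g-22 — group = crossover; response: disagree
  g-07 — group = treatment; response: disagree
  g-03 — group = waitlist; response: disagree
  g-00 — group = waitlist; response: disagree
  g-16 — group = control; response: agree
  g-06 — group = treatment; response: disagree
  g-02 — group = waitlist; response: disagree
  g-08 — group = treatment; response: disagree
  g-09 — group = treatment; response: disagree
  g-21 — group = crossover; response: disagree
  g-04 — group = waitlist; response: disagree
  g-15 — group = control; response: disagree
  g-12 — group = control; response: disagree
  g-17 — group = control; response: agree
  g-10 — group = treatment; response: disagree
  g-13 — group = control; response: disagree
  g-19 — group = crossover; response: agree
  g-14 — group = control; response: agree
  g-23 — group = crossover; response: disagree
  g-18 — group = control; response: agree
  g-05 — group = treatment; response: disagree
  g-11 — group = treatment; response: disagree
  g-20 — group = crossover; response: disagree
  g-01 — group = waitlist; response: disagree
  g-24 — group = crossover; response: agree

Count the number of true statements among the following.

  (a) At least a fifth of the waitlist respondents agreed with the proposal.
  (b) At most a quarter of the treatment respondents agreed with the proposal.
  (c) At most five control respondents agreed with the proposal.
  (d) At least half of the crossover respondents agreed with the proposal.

(a) waitlist: |A| = 5, |A ∩ B| = 0; needs |A ∩ B| / |A| ≥ 1/5 — false.
(b) treatment: |A| = 7, |A ∩ B| = 0; needs |A ∩ B| / |A| ≤ 1/4 — true.
(c) control: |A| = 7, |A ∩ B| = 4; needs |A ∩ B| ≤ 5 — true.
(d) crossover: |A| = 6, |A ∩ B| = 2; needs |A ∩ B| ≥ |A ∖ B| — false.

2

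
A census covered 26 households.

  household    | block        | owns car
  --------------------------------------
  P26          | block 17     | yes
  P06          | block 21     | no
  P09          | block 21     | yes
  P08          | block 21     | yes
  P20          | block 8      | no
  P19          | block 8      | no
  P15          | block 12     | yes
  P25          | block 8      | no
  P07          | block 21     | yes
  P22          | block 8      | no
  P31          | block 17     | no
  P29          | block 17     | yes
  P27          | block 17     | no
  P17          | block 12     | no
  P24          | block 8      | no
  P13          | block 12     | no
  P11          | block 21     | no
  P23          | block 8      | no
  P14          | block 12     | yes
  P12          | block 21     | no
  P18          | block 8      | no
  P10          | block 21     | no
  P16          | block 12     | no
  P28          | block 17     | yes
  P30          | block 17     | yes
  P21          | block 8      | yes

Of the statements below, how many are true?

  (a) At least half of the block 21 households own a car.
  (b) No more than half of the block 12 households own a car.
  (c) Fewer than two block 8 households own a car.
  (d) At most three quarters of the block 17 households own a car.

3

(a) block 21: |A| = 7, |A ∩ B| = 3; needs |A ∩ B| ≥ |A ∖ B| — false.
(b) block 12: |A| = 5, |A ∩ B| = 2; needs |A ∩ B| ≤ |A ∖ B| — true.
(c) block 8: |A| = 8, |A ∩ B| = 1; needs |A ∩ B| < 2 — true.
(d) block 17: |A| = 6, |A ∩ B| = 4; needs |A ∩ B| / |A| ≤ 3/4 — true.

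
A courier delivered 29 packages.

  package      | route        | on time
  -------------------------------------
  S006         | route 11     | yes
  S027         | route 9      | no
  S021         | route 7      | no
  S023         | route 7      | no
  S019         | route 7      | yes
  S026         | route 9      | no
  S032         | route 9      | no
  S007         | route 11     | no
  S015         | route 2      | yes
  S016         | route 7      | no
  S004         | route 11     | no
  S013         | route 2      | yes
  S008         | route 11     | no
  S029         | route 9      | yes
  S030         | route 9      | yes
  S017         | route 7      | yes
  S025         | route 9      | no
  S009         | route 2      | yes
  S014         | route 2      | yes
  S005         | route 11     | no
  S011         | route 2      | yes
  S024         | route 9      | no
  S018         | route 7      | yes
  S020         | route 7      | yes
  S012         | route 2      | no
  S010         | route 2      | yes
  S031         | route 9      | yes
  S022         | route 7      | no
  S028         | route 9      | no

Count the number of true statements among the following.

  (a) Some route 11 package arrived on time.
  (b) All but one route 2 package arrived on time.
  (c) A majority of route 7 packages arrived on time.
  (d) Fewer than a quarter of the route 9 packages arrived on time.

2

(a) route 11: |A| = 5, |A ∩ B| = 1; needs A ∩ B ≠ ∅ (|A ∩ B| ≥ 1) — true.
(b) route 2: |A| = 7, |A ∩ B| = 6; needs |A ∖ B| = 1 — true.
(c) route 7: |A| = 8, |A ∩ B| = 4; needs |A ∩ B| > |A ∖ B| — false.
(d) route 9: |A| = 9, |A ∩ B| = 3; needs |A ∩ B| / |A| < 1/4 — false.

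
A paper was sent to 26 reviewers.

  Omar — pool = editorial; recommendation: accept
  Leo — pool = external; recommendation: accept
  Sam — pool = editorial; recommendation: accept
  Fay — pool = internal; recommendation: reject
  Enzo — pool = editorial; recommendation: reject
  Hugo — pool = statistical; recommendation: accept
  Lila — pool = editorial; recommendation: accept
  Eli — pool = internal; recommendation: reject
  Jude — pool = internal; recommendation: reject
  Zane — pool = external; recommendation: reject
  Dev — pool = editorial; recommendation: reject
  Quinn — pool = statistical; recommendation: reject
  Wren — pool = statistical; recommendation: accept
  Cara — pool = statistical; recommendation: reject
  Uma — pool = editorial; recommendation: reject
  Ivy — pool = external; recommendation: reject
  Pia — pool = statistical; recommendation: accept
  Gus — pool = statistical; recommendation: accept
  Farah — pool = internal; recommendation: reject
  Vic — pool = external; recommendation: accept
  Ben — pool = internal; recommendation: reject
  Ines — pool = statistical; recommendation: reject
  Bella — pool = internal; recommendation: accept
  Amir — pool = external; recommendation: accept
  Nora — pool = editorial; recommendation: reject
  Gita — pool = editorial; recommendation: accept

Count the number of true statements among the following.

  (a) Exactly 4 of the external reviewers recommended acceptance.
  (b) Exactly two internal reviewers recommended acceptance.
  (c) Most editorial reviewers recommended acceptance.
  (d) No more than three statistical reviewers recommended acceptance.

(a) external: |A| = 5, |A ∩ B| = 3; needs |A ∩ B| = 4 — false.
(b) internal: |A| = 6, |A ∩ B| = 1; needs |A ∩ B| = 2 — false.
(c) editorial: |A| = 8, |A ∩ B| = 4; needs |A ∩ B| > |A ∖ B| — false.
(d) statistical: |A| = 7, |A ∩ B| = 4; needs |A ∩ B| ≤ 3 — false.

0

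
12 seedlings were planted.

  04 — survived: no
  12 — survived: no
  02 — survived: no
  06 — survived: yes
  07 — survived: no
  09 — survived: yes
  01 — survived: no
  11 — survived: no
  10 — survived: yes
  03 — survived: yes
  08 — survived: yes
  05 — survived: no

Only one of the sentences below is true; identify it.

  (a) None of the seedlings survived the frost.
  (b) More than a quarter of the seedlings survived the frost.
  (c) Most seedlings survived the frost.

|A| = 12, |A ∩ B| = 5, |A ∖ B| = 7.
(a) requires A ∩ B = ∅ (|A ∩ B| = 0): false.
(b) requires |A ∩ B| / |A| > 1/4: true.
(c) requires |A ∩ B| > |A ∖ B|: false.

(b)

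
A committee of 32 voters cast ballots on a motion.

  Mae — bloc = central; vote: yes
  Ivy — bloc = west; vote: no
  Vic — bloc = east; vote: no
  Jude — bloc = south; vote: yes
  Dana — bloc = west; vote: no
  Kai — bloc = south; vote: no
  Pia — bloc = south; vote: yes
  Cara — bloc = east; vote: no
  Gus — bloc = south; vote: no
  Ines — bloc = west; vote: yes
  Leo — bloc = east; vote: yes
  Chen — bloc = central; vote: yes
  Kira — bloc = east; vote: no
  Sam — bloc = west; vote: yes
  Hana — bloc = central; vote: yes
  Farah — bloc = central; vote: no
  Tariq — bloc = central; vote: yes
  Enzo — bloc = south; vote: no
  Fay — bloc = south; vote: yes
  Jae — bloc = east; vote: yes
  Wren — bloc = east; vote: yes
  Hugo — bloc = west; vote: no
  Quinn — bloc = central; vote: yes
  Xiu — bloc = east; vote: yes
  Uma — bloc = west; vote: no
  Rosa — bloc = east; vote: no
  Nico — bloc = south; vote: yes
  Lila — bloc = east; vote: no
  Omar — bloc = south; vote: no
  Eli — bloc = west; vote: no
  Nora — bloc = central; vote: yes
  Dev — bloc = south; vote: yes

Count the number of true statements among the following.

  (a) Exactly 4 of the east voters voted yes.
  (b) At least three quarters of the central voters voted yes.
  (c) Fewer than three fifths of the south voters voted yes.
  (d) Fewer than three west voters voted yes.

4

(a) east: |A| = 9, |A ∩ B| = 4; needs |A ∩ B| = 4 — true.
(b) central: |A| = 7, |A ∩ B| = 6; needs |A ∩ B| / |A| ≥ 3/4 — true.
(c) south: |A| = 9, |A ∩ B| = 5; needs |A ∩ B| / |A| < 3/5 — true.
(d) west: |A| = 7, |A ∩ B| = 2; needs |A ∩ B| < 3 — true.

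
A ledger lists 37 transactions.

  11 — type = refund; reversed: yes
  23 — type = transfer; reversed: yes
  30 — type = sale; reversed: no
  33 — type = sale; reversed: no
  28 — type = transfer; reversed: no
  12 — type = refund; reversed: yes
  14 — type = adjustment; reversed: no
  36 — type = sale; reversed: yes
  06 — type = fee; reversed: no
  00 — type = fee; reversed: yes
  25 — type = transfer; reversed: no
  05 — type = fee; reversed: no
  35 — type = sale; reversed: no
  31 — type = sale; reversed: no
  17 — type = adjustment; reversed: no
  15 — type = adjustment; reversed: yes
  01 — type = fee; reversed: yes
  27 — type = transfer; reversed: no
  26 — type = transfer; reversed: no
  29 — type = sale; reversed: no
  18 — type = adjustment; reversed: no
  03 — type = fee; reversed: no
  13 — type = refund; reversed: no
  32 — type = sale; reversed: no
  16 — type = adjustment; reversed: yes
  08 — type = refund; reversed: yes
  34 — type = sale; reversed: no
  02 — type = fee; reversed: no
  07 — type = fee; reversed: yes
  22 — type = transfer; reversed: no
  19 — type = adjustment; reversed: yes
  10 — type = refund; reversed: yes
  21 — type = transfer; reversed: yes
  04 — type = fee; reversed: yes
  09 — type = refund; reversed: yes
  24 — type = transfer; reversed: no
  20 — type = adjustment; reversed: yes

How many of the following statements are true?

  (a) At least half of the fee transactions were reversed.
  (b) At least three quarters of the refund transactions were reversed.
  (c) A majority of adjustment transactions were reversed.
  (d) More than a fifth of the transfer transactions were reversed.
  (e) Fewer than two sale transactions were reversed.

(a) fee: |A| = 8, |A ∩ B| = 4; needs |A ∩ B| ≥ |A ∖ B| — true.
(b) refund: |A| = 6, |A ∩ B| = 5; needs |A ∩ B| / |A| ≥ 3/4 — true.
(c) adjustment: |A| = 7, |A ∩ B| = 4; needs |A ∩ B| > |A ∖ B| — true.
(d) transfer: |A| = 8, |A ∩ B| = 2; needs |A ∩ B| / |A| > 1/5 — true.
(e) sale: |A| = 8, |A ∩ B| = 1; needs |A ∩ B| < 2 — true.

5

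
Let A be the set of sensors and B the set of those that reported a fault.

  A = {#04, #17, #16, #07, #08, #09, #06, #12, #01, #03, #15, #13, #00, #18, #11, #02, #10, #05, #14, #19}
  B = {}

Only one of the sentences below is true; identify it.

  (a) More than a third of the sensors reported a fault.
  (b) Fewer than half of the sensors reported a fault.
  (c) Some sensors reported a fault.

|A| = 20, |A ∩ B| = 0, |A ∖ B| = 20.
(a) requires |A ∩ B| / |A| > 1/3: false.
(b) requires |A ∩ B| < |A ∖ B|: true.
(c) requires A ∩ B ≠ ∅ (|A ∩ B| ≥ 1): false.

(b)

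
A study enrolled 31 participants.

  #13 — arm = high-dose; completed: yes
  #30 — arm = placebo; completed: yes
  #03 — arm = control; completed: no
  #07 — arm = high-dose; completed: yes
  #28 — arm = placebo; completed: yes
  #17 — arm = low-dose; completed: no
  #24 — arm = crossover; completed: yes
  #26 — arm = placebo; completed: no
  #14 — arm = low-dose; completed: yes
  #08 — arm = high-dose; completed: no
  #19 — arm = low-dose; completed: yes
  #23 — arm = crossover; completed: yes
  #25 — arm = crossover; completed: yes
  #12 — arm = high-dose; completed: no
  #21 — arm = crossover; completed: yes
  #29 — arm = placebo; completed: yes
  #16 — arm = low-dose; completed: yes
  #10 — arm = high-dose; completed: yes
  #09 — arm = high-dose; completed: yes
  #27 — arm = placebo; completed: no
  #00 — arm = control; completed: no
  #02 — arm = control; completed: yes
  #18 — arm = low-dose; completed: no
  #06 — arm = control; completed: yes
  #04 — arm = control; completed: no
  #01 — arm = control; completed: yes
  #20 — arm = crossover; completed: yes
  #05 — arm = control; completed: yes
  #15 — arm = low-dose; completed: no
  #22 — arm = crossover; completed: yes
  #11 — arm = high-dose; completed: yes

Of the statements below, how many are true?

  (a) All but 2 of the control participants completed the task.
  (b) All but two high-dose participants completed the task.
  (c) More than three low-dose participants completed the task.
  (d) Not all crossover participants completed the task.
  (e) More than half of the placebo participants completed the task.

2

(a) control: |A| = 7, |A ∩ B| = 4; needs |A ∖ B| = 2 — false.
(b) high-dose: |A| = 7, |A ∩ B| = 5; needs |A ∖ B| = 2 — true.
(c) low-dose: |A| = 6, |A ∩ B| = 3; needs |A ∩ B| > 3 — false.
(d) crossover: |A| = 6, |A ∩ B| = 6; needs A ⊄ B (|A ∖ B| ≥ 1) — false.
(e) placebo: |A| = 5, |A ∩ B| = 3; needs |A ∩ B| > |A ∖ B| — true.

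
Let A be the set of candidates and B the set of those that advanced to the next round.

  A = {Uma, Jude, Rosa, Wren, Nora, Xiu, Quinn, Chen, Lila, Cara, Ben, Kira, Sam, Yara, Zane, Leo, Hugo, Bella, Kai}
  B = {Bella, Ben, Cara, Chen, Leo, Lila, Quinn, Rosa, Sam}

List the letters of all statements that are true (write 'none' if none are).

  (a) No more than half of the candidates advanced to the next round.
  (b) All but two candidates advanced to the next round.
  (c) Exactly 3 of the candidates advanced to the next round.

(a)

|A| = 19, |A ∩ B| = 9, |A ∖ B| = 10.
(a) |A ∩ B| ≤ |A ∖ B|: holds.
(b) |A ∖ B| = 2: fails.
(c) |A ∩ B| = 3: fails.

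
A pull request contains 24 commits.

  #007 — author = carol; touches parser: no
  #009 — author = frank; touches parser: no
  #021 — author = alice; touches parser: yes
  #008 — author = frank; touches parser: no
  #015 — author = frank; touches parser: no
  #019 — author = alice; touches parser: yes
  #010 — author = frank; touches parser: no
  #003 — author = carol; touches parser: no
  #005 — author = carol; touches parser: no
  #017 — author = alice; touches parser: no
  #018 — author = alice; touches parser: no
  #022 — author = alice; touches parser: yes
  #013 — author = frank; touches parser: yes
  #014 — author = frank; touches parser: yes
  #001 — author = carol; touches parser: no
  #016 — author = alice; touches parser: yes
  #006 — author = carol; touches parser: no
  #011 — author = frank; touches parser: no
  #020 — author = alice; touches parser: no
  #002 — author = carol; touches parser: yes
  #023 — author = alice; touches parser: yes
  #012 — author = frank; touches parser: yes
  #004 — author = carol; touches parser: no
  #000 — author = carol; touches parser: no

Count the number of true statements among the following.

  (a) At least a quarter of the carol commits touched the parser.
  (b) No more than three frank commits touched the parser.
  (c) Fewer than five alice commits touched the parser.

(a) carol: |A| = 8, |A ∩ B| = 1; needs |A ∩ B| / |A| ≥ 1/4 — false.
(b) frank: |A| = 8, |A ∩ B| = 3; needs |A ∩ B| ≤ 3 — true.
(c) alice: |A| = 8, |A ∩ B| = 5; needs |A ∩ B| < 5 — false.

1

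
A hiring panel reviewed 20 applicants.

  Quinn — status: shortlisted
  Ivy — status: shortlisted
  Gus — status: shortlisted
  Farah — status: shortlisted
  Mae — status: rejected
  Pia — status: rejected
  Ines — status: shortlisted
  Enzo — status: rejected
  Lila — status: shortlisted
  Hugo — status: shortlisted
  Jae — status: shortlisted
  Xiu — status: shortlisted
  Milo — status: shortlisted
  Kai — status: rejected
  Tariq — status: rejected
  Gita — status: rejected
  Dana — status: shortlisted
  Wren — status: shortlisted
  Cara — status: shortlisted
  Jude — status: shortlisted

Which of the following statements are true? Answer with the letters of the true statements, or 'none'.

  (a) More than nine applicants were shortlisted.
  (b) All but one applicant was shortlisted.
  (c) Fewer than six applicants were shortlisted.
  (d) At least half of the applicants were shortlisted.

(a), (d)

|A| = 20, |A ∩ B| = 14, |A ∖ B| = 6.
(a) |A ∩ B| > 9: holds.
(b) |A ∖ B| = 1: fails.
(c) |A ∩ B| < 6: fails.
(d) |A ∩ B| ≥ |A ∖ B|: holds.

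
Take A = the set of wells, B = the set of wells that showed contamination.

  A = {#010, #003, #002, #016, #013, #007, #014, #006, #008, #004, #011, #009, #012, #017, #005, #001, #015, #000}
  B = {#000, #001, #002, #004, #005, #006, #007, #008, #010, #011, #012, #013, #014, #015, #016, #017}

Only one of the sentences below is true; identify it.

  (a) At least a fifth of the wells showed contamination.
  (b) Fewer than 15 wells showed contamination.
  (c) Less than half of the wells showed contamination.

|A| = 18, |A ∩ B| = 16, |A ∖ B| = 2.
(a) requires |A ∩ B| / |A| ≥ 1/5: true.
(b) requires |A ∩ B| < 15: false.
(c) requires |A ∩ B| < |A ∖ B|: false.

(a)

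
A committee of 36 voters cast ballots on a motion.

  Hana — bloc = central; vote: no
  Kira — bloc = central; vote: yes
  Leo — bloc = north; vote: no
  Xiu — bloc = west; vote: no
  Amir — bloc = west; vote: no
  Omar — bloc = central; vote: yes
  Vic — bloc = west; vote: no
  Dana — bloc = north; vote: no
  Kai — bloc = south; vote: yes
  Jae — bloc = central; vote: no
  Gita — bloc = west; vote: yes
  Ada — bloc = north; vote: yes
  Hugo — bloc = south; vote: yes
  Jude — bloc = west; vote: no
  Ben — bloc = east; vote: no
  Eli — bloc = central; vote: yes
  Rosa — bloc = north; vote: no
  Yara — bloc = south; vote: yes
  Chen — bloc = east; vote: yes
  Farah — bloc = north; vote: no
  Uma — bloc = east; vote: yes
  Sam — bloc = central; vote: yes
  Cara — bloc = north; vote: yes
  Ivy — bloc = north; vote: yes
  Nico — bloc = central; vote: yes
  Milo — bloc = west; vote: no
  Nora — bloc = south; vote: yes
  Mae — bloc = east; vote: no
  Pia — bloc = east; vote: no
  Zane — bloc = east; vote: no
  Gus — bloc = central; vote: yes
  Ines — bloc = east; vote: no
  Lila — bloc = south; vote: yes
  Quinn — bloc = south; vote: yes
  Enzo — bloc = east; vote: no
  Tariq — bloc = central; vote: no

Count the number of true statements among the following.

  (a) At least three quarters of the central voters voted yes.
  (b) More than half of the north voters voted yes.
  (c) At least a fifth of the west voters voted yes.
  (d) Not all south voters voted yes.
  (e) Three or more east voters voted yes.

(a) central: |A| = 9, |A ∩ B| = 6; needs |A ∩ B| / |A| ≥ 3/4 — false.
(b) north: |A| = 7, |A ∩ B| = 3; needs |A ∩ B| > |A ∖ B| — false.
(c) west: |A| = 6, |A ∩ B| = 1; needs |A ∩ B| / |A| ≥ 1/5 — false.
(d) south: |A| = 6, |A ∩ B| = 6; needs A ⊄ B (|A ∖ B| ≥ 1) — false.
(e) east: |A| = 8, |A ∩ B| = 2; needs |A ∩ B| ≥ 3 — false.

0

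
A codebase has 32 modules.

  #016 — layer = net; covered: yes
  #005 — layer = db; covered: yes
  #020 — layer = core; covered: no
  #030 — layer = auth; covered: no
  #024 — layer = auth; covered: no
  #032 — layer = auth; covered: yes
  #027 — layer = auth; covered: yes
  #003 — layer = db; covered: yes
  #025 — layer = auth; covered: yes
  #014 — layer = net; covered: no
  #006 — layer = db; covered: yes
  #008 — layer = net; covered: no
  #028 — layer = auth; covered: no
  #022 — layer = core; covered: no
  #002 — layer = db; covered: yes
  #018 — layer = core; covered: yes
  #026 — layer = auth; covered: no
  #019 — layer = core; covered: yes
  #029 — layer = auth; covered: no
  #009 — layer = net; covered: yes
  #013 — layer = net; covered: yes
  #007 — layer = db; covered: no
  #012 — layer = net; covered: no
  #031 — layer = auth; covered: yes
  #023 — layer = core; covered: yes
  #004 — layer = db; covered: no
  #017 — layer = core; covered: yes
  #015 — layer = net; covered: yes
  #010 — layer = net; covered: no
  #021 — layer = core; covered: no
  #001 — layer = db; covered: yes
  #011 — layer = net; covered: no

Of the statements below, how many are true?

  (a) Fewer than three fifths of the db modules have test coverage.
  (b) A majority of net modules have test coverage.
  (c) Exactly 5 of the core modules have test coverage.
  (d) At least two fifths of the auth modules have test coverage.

(a) db: |A| = 7, |A ∩ B| = 5; needs |A ∩ B| / |A| < 3/5 — false.
(b) net: |A| = 9, |A ∩ B| = 4; needs |A ∩ B| > |A ∖ B| — false.
(c) core: |A| = 7, |A ∩ B| = 4; needs |A ∩ B| = 5 — false.
(d) auth: |A| = 9, |A ∩ B| = 4; needs |A ∩ B| / |A| ≥ 2/5 — true.

1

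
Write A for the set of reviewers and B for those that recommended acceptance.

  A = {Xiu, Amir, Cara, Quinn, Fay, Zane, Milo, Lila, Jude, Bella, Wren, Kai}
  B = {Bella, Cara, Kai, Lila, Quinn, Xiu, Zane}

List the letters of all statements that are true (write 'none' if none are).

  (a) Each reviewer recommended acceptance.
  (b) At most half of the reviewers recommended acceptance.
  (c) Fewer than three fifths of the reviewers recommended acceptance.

|A| = 12, |A ∩ B| = 7, |A ∖ B| = 5.
(a) A ⊆ B, i.e. every element of A is in B (|A ∖ B| = 0): fails.
(b) |A ∩ B| ≤ |A ∖ B|: fails.
(c) |A ∩ B| / |A| < 3/5: holds.

(c)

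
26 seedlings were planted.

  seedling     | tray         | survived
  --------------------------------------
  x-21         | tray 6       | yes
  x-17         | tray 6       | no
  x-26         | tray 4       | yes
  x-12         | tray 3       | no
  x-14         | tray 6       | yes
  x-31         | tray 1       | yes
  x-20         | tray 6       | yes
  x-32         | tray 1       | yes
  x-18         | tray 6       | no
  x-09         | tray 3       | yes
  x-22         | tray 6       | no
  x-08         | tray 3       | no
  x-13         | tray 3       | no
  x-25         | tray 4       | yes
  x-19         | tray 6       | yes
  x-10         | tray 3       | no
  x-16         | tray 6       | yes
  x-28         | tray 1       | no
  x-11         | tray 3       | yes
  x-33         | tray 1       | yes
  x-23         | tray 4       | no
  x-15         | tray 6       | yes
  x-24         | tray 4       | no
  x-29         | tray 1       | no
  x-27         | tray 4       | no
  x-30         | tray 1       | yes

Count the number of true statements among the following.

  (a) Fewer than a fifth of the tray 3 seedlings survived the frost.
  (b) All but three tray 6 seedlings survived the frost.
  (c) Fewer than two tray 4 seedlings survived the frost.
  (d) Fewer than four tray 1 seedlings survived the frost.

(a) tray 3: |A| = 6, |A ∩ B| = 2; needs |A ∩ B| / |A| < 1/5 — false.
(b) tray 6: |A| = 9, |A ∩ B| = 6; needs |A ∖ B| = 3 — true.
(c) tray 4: |A| = 5, |A ∩ B| = 2; needs |A ∩ B| < 2 — false.
(d) tray 1: |A| = 6, |A ∩ B| = 4; needs |A ∩ B| < 4 — false.

1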